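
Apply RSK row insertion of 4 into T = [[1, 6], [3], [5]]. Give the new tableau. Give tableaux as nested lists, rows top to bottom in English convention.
[[1, 4], [3, 6], [5]]

In row 1, 4 replaces 6 (the leftmost entry greater than 4); 6 is bumped to row 2. 6 is appended to row 2. The new tableau is [[1, 4], [3, 6], [5]].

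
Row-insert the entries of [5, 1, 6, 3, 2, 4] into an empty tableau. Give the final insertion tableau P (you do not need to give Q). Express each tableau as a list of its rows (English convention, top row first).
Insert 5: appended to row 1. P = [[5]].
Insert 1: 1 bumps 5 from row 1; 5 starts row 2. P = [[1], [5]].
Insert 6: appended to row 1. P = [[1, 6], [5]].
Insert 3: 3 bumps 6 from row 1; 6 appends to row 2. P = [[1, 3], [5, 6]].
Insert 2: 2 bumps 3 from row 1; 3 bumps 5 from row 2; 5 starts row 3. P = [[1, 2], [3, 6], [5]].
Insert 4: appended to row 1. P = [[1, 2, 4], [3, 6], [5]].

So P = [[1, 2, 4], [3, 6], [5]].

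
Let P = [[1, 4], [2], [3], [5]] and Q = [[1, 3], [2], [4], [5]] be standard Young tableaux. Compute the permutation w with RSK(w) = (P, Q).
Reverse the RSK construction: for i from n down to 1, find the cell of Q containing i, remove the entry at that cell from P, and reverse-bump it up through P; the value ejected from row 1 is w(i).

Step i=5: Q has 5 at row 4, column 1; remove 5 from row 4 of P and reverse-bump: 5 enters row 3 and ejects 3; 3 enters row 2 and ejects 2; 2 enters row 1 and ejects 1. So w(5) = 1. P is now [[2, 4], [3], [5]].
Step i=4: Q has 4 at row 3, column 1; remove 5 from row 3 of P and reverse-bump: 5 enters row 2 and ejects 3; 3 enters row 1 and ejects 2. So w(4) = 2. P is now [[3, 4], [5]].
Step i=3: Q has 3 at row 1, column 2; remove that cell from P, ejecting 4. So w(3) = 4. P is now [[3], [5]].
Step i=2: Q has 2 at row 2, column 1; remove 5 from row 2 of P and reverse-bump: 5 enters row 1 and ejects 3. So w(2) = 3. P is now [[5]].
Step i=1: Q has 1 at row 1, column 1; remove that cell from P, ejecting 5. So w(1) = 5. P is now [].

So w = 5 3 4 2 1.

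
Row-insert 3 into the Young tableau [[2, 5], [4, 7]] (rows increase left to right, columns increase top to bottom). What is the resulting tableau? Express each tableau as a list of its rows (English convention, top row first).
In row 1, 3 replaces 5 (the leftmost entry greater than 3); 5 is bumped to row 2. In row 2, 5 replaces 7 (the leftmost entry greater than 5); 7 is bumped to row 3. 7 starts a new row 3. The new tableau is [[2, 3], [4, 5], [7]].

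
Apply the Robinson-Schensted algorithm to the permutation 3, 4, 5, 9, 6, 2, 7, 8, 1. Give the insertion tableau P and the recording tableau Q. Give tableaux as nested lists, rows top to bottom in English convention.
P = [[1, 4, 5, 6, 7, 8], [2], [3], [9]], Q = [[1, 2, 3, 4, 7, 8], [5], [6], [9]]

Insert each entry of the permutation into P by Schensted row insertion, recording in Q the position of each new cell.

Insert 3: appended to row 1. P = [[3]].
Insert 4: appended to row 1. P = [[3, 4]].
Insert 5: appended to row 1. P = [[3, 4, 5]].
Insert 9: appended to row 1. P = [[3, 4, 5, 9]].
Insert 6: 6 bumps 9 from row 1; 9 starts row 2. P = [[3, 4, 5, 6], [9]].
Insert 2: 2 bumps 3 from row 1; 3 bumps 9 from row 2; 9 starts row 3. P = [[2, 4, 5, 6], [3], [9]].
Insert 7: appended to row 1. P = [[2, 4, 5, 6, 7], [3], [9]].
Insert 8: appended to row 1. P = [[2, 4, 5, 6, 7, 8], [3], [9]].
Insert 1: 1 bumps 2 from row 1; 2 bumps 3 from row 2; 3 bumps 9 from row 3; 9 starts row 4. P = [[1, 4, 5, 6, 7, 8], [2], [3], [9]].

So P = [[1, 4, 5, 6, 7, 8], [2], [3], [9]], Q = [[1, 2, 3, 4, 7, 8], [5], [6], [9]].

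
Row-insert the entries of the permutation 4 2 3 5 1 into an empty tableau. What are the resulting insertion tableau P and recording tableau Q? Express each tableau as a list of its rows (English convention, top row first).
P = [[1, 3, 5], [2], [4]], Q = [[1, 3, 4], [2], [5]]

Insert each entry of the permutation into P by Schensted row insertion, recording in Q the position of each new cell.

After inserting 4: P = [[4]].
After inserting 2: P = [[2], [4]].
After inserting 3: P = [[2, 3], [4]].
After inserting 5: P = [[2, 3, 5], [4]].
After inserting 1: P = [[1, 3, 5], [2], [4]].

So P = [[1, 3, 5], [2], [4]], Q = [[1, 3, 4], [2], [5]].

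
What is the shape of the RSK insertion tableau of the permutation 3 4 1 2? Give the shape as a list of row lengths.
Row-insert each entry into an empty tableau.

After inserting 3: P = [[3]].
After inserting 4: P = [[3, 4]].
After inserting 1: P = [[1, 4], [3]].
After inserting 2: P = [[1, 2], [3, 4]].

The final insertion tableau P = [[1, 2], [3, 4]] has shape [2, 2].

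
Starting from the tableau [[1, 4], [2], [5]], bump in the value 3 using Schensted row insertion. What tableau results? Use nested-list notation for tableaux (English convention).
In row 1, 3 replaces 4 (the leftmost entry greater than 3); 4 is bumped to row 2. 4 is appended to row 2. The new tableau is [[1, 3], [2, 4], [5]].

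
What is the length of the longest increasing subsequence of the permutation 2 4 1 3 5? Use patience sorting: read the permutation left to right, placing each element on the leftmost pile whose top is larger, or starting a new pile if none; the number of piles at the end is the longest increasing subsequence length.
2: new pile. tops = [2]
4: new pile. tops = [2, 4]
1: onto pile 1 (replacing 2). tops = [1, 4]
3: onto pile 2 (replacing 4). tops = [1, 3]
5: new pile. tops = [1, 3, 5]

3 piles, so the longest increasing subsequence has length 3.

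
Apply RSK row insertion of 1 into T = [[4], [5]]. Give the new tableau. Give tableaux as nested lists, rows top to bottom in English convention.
In row 1, 1 replaces 4 (the leftmost entry greater than 1); 4 is bumped to row 2. In row 2, 4 replaces 5 (the leftmost entry greater than 4); 5 is bumped to row 3. 5 starts a new row 3. The new tableau is [[1], [4], [5]].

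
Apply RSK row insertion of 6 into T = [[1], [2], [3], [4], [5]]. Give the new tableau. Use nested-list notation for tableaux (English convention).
6 is larger than every entry of row 1, so it is appended to row 1. The new tableau is [[1, 6], [2], [3], [4], [5]].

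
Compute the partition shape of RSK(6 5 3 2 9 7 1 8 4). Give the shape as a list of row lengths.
Row-insert each entry into an empty tableau.

After inserting 6: P = [[6]].
After inserting 5: P = [[5], [6]].
After inserting 3: P = [[3], [5], [6]].
After inserting 2: P = [[2], [3], [5], [6]].
After inserting 9: P = [[2, 9], [3], [5], [6]].
After inserting 7: P = [[2, 7], [3, 9], [5], [6]].
After inserting 1: P = [[1, 7], [2, 9], [3], [5], [6]].
After inserting 8: P = [[1, 7, 8], [2, 9], [3], [5], [6]].
After inserting 4: P = [[1, 4, 8], [2, 7], [3, 9], [5], [6]].

The final insertion tableau P = [[1, 4, 8], [2, 7], [3, 9], [5], [6]] has shape [3, 2, 2, 1, 1].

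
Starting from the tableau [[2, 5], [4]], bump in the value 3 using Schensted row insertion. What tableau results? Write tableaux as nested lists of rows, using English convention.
In row 1, 3 replaces 5 (the leftmost entry greater than 3); 5 is bumped to row 2. 5 is appended to row 2. The new tableau is [[2, 3], [4, 5]].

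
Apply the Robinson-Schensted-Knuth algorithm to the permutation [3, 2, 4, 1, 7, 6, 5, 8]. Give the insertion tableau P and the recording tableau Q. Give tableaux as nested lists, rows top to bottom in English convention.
P = [[1, 4, 5, 8], [2, 6], [3, 7]], Q = [[1, 3, 5, 8], [2, 6], [4, 7]]

Insert each entry of the permutation into P by Schensted row insertion, recording in Q the position of each new cell.

Insert 3: appended to row 1. P = [[3]].
Insert 2: 2 bumps 3 from row 1; 3 starts row 2. P = [[2], [3]].
Insert 4: appended to row 1. P = [[2, 4], [3]].
Insert 1: 1 bumps 2 from row 1; 2 bumps 3 from row 2; 3 starts row 3. P = [[1, 4], [2], [3]].
Insert 7: appended to row 1. P = [[1, 4, 7], [2], [3]].
Insert 6: 6 bumps 7 from row 1; 7 appends to row 2. P = [[1, 4, 6], [2, 7], [3]].
Insert 5: 5 bumps 6 from row 1; 6 bumps 7 from row 2; 7 appends to row 3. P = [[1, 4, 5], [2, 6], [3, 7]].
Insert 8: appended to row 1. P = [[1, 4, 5, 8], [2, 6], [3, 7]].

So P = [[1, 4, 5, 8], [2, 6], [3, 7]], Q = [[1, 3, 5, 8], [2, 6], [4, 7]].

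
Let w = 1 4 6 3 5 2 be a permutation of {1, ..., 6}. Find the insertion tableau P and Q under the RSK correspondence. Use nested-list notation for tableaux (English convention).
Insert each entry of the permutation into P by Schensted row insertion, recording in Q the position of each new cell.

Insert 1: appended to row 1. P = [[1]].
Insert 4: appended to row 1. P = [[1, 4]].
Insert 6: appended to row 1. P = [[1, 4, 6]].
Insert 3: 3 bumps 4 from row 1; 4 starts row 2. P = [[1, 3, 6], [4]].
Insert 5: 5 bumps 6 from row 1; 6 appends to row 2. P = [[1, 3, 5], [4, 6]].
Insert 2: 2 bumps 3 from row 1; 3 bumps 4 from row 2; 4 starts row 3. P = [[1, 2, 5], [3, 6], [4]].

So P = [[1, 2, 5], [3, 6], [4]], Q = [[1, 2, 3], [4, 5], [6]].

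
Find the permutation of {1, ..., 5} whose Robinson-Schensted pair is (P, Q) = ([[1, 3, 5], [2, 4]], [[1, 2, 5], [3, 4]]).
2 4 1 3 5

Reverse the RSK construction: for i from n down to 1, find the cell of Q containing i, remove the entry at that cell from P, and reverse-bump it up through P; the value ejected from row 1 is w(i).

Step i=5: Q has 5 at row 1, column 3; remove that cell from P, ejecting 5. So w(5) = 5. P is now [[1, 3], [2, 4]].
Step i=4: Q has 4 at row 2, column 2; remove 4 from row 2 of P and reverse-bump: 4 enters row 1 and ejects 3. So w(4) = 3. P is now [[1, 4], [2]].
Step i=3: Q has 3 at row 2, column 1; remove 2 from row 2 of P and reverse-bump: 2 enters row 1 and ejects 1. So w(3) = 1. P is now [[2, 4]].
Step i=2: Q has 2 at row 1, column 2; remove that cell from P, ejecting 4. So w(2) = 4. P is now [[2]].
Step i=1: Q has 1 at row 1, column 1; remove that cell from P, ejecting 2. So w(1) = 2. P is now [].

So w = 2 4 1 3 5.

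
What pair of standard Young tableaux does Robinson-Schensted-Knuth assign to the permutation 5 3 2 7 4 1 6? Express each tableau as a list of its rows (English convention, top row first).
Insert each entry of the permutation into P by Schensted row insertion, recording in Q the position of each new cell.

After inserting 5: P = [[5]].
After inserting 3: P = [[3], [5]].
After inserting 2: P = [[2], [3], [5]].
After inserting 7: P = [[2, 7], [3], [5]].
After inserting 4: P = [[2, 4], [3, 7], [5]].
After inserting 1: P = [[1, 4], [2, 7], [3], [5]].
After inserting 6: P = [[1, 4, 6], [2, 7], [3], [5]].

So P = [[1, 4, 6], [2, 7], [3], [5]], Q = [[1, 4, 7], [2, 5], [3], [6]].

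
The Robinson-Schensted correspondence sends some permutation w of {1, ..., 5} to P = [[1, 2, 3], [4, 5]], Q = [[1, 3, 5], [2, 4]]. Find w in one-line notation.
4 1 5 2 3

Reverse the RSK construction: for i from n down to 1, find the cell of Q containing i, remove the entry at that cell from P, and reverse-bump it up through P; the value ejected from row 1 is w(i).

Step i=5: Q has 5 at row 1, column 3; remove that cell from P, ejecting 3. So w(5) = 3. P is now [[1, 2], [4, 5]].
Step i=4: Q has 4 at row 2, column 2; remove 5 from row 2 of P and reverse-bump: 5 enters row 1 and ejects 2. So w(4) = 2. P is now [[1, 5], [4]].
Step i=3: Q has 3 at row 1, column 2; remove that cell from P, ejecting 5. So w(3) = 5. P is now [[1], [4]].
Step i=2: Q has 2 at row 2, column 1; remove 4 from row 2 of P and reverse-bump: 4 enters row 1 and ejects 1. So w(2) = 1. P is now [[4]].
Step i=1: Q has 1 at row 1, column 1; remove that cell from P, ejecting 4. So w(1) = 4. P is now [].

So w = 4 1 5 2 3.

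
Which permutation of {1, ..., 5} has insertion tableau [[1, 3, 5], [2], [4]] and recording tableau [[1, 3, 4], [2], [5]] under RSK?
4 2 3 5 1

Reverse the RSK construction: for i from n down to 1, find the cell of Q containing i, remove the entry at that cell from P, and reverse-bump it up through P; the value ejected from row 1 is w(i).

Step i=5: Q has 5 at row 3, column 1; remove 4 from row 3 of P and reverse-bump: 4 enters row 2 and ejects 2; 2 enters row 1 and ejects 1. So w(5) = 1. P is now [[2, 3, 5], [4]].
Step i=4: Q has 4 at row 1, column 3; remove that cell from P, ejecting 5. So w(4) = 5. P is now [[2, 3], [4]].
Step i=3: Q has 3 at row 1, column 2; remove that cell from P, ejecting 3. So w(3) = 3. P is now [[2], [4]].
Step i=2: Q has 2 at row 2, column 1; remove 4 from row 2 of P and reverse-bump: 4 enters row 1 and ejects 2. So w(2) = 2. P is now [[4]].
Step i=1: Q has 1 at row 1, column 1; remove that cell from P, ejecting 4. So w(1) = 4. P is now [].

So w = 4 2 3 5 1.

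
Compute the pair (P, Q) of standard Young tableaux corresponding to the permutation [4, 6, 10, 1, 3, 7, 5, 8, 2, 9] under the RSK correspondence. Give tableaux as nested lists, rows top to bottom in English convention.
Insert each entry of the permutation into P by Schensted row insertion, recording in Q the position of each new cell.

Insert 4: appended to row 1. P = [[4]], Q = [[1]].
Insert 6: appended to row 1. P = [[4, 6]], Q = [[1, 2]].
Insert 10: appended to row 1. P = [[4, 6, 10]], Q = [[1, 2, 3]].
Insert 1: 1 bumps 4 from row 1; 4 starts row 2. P = [[1, 6, 10], [4]], Q = [[1, 2, 3], [4]].
Insert 3: 3 bumps 6 from row 1; 6 appends to row 2. P = [[1, 3, 10], [4, 6]], Q = [[1, 2, 3], [4, 5]].
Insert 7: 7 bumps 10 from row 1; 10 appends to row 2. P = [[1, 3, 7], [4, 6, 10]], Q = [[1, 2, 3], [4, 5, 6]].
Insert 5: 5 bumps 7 from row 1; 7 bumps 10 from row 2; 10 starts row 3. P = [[1, 3, 5], [4, 6, 7], [10]], Q = [[1, 2, 3], [4, 5, 6], [7]].
Insert 8: appended to row 1. P = [[1, 3, 5, 8], [4, 6, 7], [10]], Q = [[1, 2, 3, 8], [4, 5, 6], [7]].
Insert 2: 2 bumps 3 from row 1; 3 bumps 4 from row 2; 4 bumps 10 from row 3; 10 starts row 4. P = [[1, 2, 5, 8], [3, 6, 7], [4], [10]], Q = [[1, 2, 3, 8], [4, 5, 6], [7], [9]].
Insert 9: appended to row 1. P = [[1, 2, 5, 8, 9], [3, 6, 7], [4], [10]], Q = [[1, 2, 3, 8, 10], [4, 5, 6], [7], [9]].

So P = [[1, 2, 5, 8, 9], [3, 6, 7], [4], [10]], Q = [[1, 2, 3, 8, 10], [4, 5, 6], [7], [9]].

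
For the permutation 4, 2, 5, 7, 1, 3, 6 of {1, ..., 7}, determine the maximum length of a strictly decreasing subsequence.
3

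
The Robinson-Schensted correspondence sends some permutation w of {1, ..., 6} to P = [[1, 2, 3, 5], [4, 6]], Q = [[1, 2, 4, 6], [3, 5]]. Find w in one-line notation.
1 4 2 6 3 5

Reverse the RSK construction: for i from n down to 1, find the cell of Q containing i, remove the entry at that cell from P, and reverse-bump it up through P; the value ejected from row 1 is w(i).

Step i=6: Q has 6 at row 1, column 4; remove that cell from P, ejecting 5. So w(6) = 5. P is now [[1, 2, 3], [4, 6]].
Step i=5: Q has 5 at row 2, column 2; remove 6 from row 2 of P and reverse-bump: 6 enters row 1 and ejects 3. So w(5) = 3. P is now [[1, 2, 6], [4]].
Step i=4: Q has 4 at row 1, column 3; remove that cell from P, ejecting 6. So w(4) = 6. P is now [[1, 2], [4]].
Step i=3: Q has 3 at row 2, column 1; remove 4 from row 2 of P and reverse-bump: 4 enters row 1 and ejects 2. So w(3) = 2. P is now [[1, 4]].
Step i=2: Q has 2 at row 1, column 2; remove that cell from P, ejecting 4. So w(2) = 4. P is now [[1]].
Step i=1: Q has 1 at row 1, column 1; remove that cell from P, ejecting 1. So w(1) = 1. P is now [].

So w = 1 4 2 6 3 5.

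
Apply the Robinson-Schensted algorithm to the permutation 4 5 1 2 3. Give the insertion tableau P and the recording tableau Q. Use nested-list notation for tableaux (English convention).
Insert each entry of the permutation into P by Schensted row insertion, recording in Q the position of each new cell.

Insert 4: appended to row 1. P = [[4]].
Insert 5: appended to row 1. P = [[4, 5]].
Insert 1: 1 bumps 4 from row 1; 4 starts row 2. P = [[1, 5], [4]].
Insert 2: 2 bumps 5 from row 1; 5 appends to row 2. P = [[1, 2], [4, 5]].
Insert 3: appended to row 1. P = [[1, 2, 3], [4, 5]].

So P = [[1, 2, 3], [4, 5]], Q = [[1, 2, 5], [3, 4]].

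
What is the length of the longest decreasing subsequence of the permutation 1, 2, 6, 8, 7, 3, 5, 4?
4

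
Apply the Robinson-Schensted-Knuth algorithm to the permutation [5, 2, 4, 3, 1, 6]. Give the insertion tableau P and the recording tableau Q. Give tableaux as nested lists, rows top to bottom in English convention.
Insert each entry of the permutation into P by Schensted row insertion, recording in Q the position of each new cell.

Insert 5: appended to row 1. P = [[5]].
Insert 2: 2 bumps 5 from row 1; 5 starts row 2. P = [[2], [5]].
Insert 4: appended to row 1. P = [[2, 4], [5]].
Insert 3: 3 bumps 4 from row 1; 4 bumps 5 from row 2; 5 starts row 3. P = [[2, 3], [4], [5]].
Insert 1: 1 bumps 2 from row 1; 2 bumps 4 from row 2; 4 bumps 5 from row 3; 5 starts row 4. P = [[1, 3], [2], [4], [5]].
Insert 6: appended to row 1. P = [[1, 3, 6], [2], [4], [5]].

So P = [[1, 3, 6], [2], [4], [5]], Q = [[1, 3, 6], [2], [4], [5]].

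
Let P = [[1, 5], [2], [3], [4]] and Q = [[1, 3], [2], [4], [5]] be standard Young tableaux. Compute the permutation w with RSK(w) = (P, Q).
4 3 5 2 1

Reverse RSK: for i = n, n-1, ..., 1, locate i in Q, remove the corresponding corner cell from P, and reverse-bump its entry up through P; the value ejected from row 1 is w(i).

So w = 4 3 5 2 1.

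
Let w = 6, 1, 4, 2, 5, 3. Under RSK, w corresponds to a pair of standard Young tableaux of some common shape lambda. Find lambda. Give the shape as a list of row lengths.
[3, 2, 1]

Row-insert each entry into an empty tableau.

After inserting 6: P = [[6]].
After inserting 1: P = [[1], [6]].
After inserting 4: P = [[1, 4], [6]].
After inserting 2: P = [[1, 2], [4], [6]].
After inserting 5: P = [[1, 2, 5], [4], [6]].
After inserting 3: P = [[1, 2, 3], [4, 5], [6]].

The final insertion tableau P = [[1, 2, 3], [4, 5], [6]] has shape [3, 2, 1].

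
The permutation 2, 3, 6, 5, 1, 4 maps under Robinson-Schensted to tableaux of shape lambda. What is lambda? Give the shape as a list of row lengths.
Row-insert each entry into an empty tableau.

After inserting 2: P = [[2]].
After inserting 3: P = [[2, 3]].
After inserting 6: P = [[2, 3, 6]].
After inserting 5: P = [[2, 3, 5], [6]].
After inserting 1: P = [[1, 3, 5], [2], [6]].
After inserting 4: P = [[1, 3, 4], [2, 5], [6]].

The final insertion tableau P = [[1, 3, 4], [2, 5], [6]] has shape [3, 2, 1].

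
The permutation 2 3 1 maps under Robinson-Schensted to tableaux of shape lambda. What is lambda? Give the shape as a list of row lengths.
[2, 1]

Row-insert each entry into an empty tableau.

After inserting 2: P = [[2]].
After inserting 3: P = [[2, 3]].
After inserting 1: P = [[1, 3], [2]].

The final insertion tableau P = [[1, 3], [2]] has shape [2, 1].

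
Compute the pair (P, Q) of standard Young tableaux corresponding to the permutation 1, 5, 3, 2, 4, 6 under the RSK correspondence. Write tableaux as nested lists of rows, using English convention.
Insert each entry of the permutation into P by Schensted row insertion, recording in Q the position of each new cell.

Insert 1: appended to row 1. P = [[1]].
Insert 5: appended to row 1. P = [[1, 5]].
Insert 3: 3 bumps 5 from row 1; 5 starts row 2. P = [[1, 3], [5]].
Insert 2: 2 bumps 3 from row 1; 3 bumps 5 from row 2; 5 starts row 3. P = [[1, 2], [3], [5]].
Insert 4: appended to row 1. P = [[1, 2, 4], [3], [5]].
Insert 6: appended to row 1. P = [[1, 2, 4, 6], [3], [5]].

So P = [[1, 2, 4, 6], [3], [5]], Q = [[1, 2, 5, 6], [3], [4]].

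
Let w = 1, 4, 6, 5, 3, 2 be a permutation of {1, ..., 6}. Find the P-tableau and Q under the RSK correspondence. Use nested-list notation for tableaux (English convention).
P = [[1, 2, 5], [3], [4], [6]], Q = [[1, 2, 3], [4], [5], [6]]

Insert each entry of the permutation into P by Schensted row insertion, recording in Q the position of each new cell.

Insert 1: appended to row 1. P = [[1]].
Insert 4: appended to row 1. P = [[1, 4]].
Insert 6: appended to row 1. P = [[1, 4, 6]].
Insert 5: 5 bumps 6 from row 1; 6 starts row 2. P = [[1, 4, 5], [6]].
Insert 3: 3 bumps 4 from row 1; 4 bumps 6 from row 2; 6 starts row 3. P = [[1, 3, 5], [4], [6]].
Insert 2: 2 bumps 3 from row 1; 3 bumps 4 from row 2; 4 bumps 6 from row 3; 6 starts row 4. P = [[1, 2, 5], [3], [4], [6]].

So P = [[1, 2, 5], [3], [4], [6]], Q = [[1, 2, 3], [4], [5], [6]].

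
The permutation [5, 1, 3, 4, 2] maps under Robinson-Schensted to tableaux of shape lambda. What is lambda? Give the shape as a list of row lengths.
[3, 1, 1]

RSK row insertion gives P = [[1, 2, 4], [3], [5]], which has shape [3, 1, 1].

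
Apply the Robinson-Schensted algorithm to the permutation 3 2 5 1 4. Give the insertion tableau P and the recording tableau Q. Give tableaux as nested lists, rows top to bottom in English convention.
P = [[1, 4], [2, 5], [3]], Q = [[1, 3], [2, 5], [4]]

Insert each entry of the permutation into P by Schensted row insertion, recording in Q the position of each new cell.

Insert 3: appended to row 1. P = [[3]].
Insert 2: 2 bumps 3 from row 1; 3 starts row 2. P = [[2], [3]].
Insert 5: appended to row 1. P = [[2, 5], [3]].
Insert 1: 1 bumps 2 from row 1; 2 bumps 3 from row 2; 3 starts row 3. P = [[1, 5], [2], [3]].
Insert 4: 4 bumps 5 from row 1; 5 appends to row 2. P = [[1, 4], [2, 5], [3]].

So P = [[1, 4], [2, 5], [3]], Q = [[1, 3], [2, 5], [4]].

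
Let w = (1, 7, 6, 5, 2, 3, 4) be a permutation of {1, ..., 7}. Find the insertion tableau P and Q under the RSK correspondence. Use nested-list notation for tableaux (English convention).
Insert each entry of the permutation into P by Schensted row insertion, recording in Q the position of each new cell.

Insert 1: appended to row 1. P = [[1]].
Insert 7: appended to row 1. P = [[1, 7]].
Insert 6: 6 bumps 7 from row 1; 7 starts row 2. P = [[1, 6], [7]].
Insert 5: 5 bumps 6 from row 1; 6 bumps 7 from row 2; 7 starts row 3. P = [[1, 5], [6], [7]].
Insert 2: 2 bumps 5 from row 1; 5 bumps 6 from row 2; 6 bumps 7 from row 3; 7 starts row 4. P = [[1, 2], [5], [6], [7]].
Insert 3: appended to row 1. P = [[1, 2, 3], [5], [6], [7]].
Insert 4: appended to row 1. P = [[1, 2, 3, 4], [5], [6], [7]].

So P = [[1, 2, 3, 4], [5], [6], [7]], Q = [[1, 2, 6, 7], [3], [4], [5]].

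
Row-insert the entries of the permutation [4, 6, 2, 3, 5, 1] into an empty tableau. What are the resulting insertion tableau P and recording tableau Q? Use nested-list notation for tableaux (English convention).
P = [[1, 3, 5], [2, 6], [4]], Q = [[1, 2, 5], [3, 4], [6]]

Insert each entry of the permutation into P by Schensted row insertion, recording in Q the position of each new cell.

Insert 4: appended to row 1. P = [[4]].
Insert 6: appended to row 1. P = [[4, 6]].
Insert 2: 2 bumps 4 from row 1; 4 starts row 2. P = [[2, 6], [4]].
Insert 3: 3 bumps 6 from row 1; 6 appends to row 2. P = [[2, 3], [4, 6]].
Insert 5: appended to row 1. P = [[2, 3, 5], [4, 6]].
Insert 1: 1 bumps 2 from row 1; 2 bumps 4 from row 2; 4 starts row 3. P = [[1, 3, 5], [2, 6], [4]].

So P = [[1, 3, 5], [2, 6], [4]], Q = [[1, 2, 5], [3, 4], [6]].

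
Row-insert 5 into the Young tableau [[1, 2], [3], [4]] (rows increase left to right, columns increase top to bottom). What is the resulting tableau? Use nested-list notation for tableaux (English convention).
5 is larger than every entry of row 1, so it is appended to row 1. The new tableau is [[1, 2, 5], [3], [4]].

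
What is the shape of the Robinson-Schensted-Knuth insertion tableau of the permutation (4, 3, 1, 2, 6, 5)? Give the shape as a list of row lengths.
[3, 2, 1]

RSK row insertion gives P = [[1, 2, 5], [3, 6], [4]], which has shape [3, 2, 1].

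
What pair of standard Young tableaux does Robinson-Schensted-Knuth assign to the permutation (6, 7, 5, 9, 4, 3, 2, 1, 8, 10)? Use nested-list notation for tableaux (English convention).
Insert each entry of the permutation into P by Schensted row insertion, recording in Q the position of each new cell.

Insert 6: appended to row 1. P = [[6]].
Insert 7: appended to row 1. P = [[6, 7]].
Insert 5: 5 bumps 6 from row 1; 6 starts row 2. P = [[5, 7], [6]].
Insert 9: appended to row 1. P = [[5, 7, 9], [6]].
Insert 4: 4 bumps 5 from row 1; 5 bumps 6 from row 2; 6 starts row 3. P = [[4, 7, 9], [5], [6]].
Insert 3: 3 bumps 4 from row 1; 4 bumps 5 from row 2; 5 bumps 6 from row 3; 6 starts row 4. P = [[3, 7, 9], [4], [5], [6]].
Insert 2: 2 bumps 3 from row 1; 3 bumps 4 from row 2; 4 bumps 5 from row 3; 5 bumps 6 from row 4; 6 starts row 5. P = [[2, 7, 9], [3], [4], [5], [6]].
Insert 1: 1 bumps 2 from row 1; 2 bumps 3 from row 2; 3 bumps 4 from row 3; 4 bumps 5 from row 4; 5 bumps 6 from row 5; 6 starts row 6. P = [[1, 7, 9], [2], [3], [4], [5], [6]].
Insert 8: 8 bumps 9 from row 1; 9 appends to row 2. P = [[1, 7, 8], [2, 9], [3], [4], [5], [6]].
Insert 10: appended to row 1. P = [[1, 7, 8, 10], [2, 9], [3], [4], [5], [6]].

So P = [[1, 7, 8, 10], [2, 9], [3], [4], [5], [6]], Q = [[1, 2, 4, 10], [3, 9], [5], [6], [7], [8]].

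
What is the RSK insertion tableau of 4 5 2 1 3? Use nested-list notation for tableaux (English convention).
After inserting 4: P = [[4]].
After inserting 5: P = [[4, 5]].
After inserting 2: P = [[2, 5], [4]].
After inserting 1: P = [[1, 5], [2], [4]].
After inserting 3: P = [[1, 3], [2, 5], [4]].

So P = [[1, 3], [2, 5], [4]].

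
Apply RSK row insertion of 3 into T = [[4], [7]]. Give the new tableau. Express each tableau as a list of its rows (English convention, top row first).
[[3], [4], [7]]

In row 1, 3 replaces 4 (the leftmost entry greater than 3); 4 is bumped to row 2. In row 2, 4 replaces 7 (the leftmost entry greater than 4); 7 is bumped to row 3. 7 starts a new row 3. The new tableau is [[3], [4], [7]].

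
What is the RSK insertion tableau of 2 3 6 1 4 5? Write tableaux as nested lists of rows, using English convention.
P = [[1, 3, 4, 5], [2, 6]]

Insert 2: appended to row 1. P = [[2]].
Insert 3: appended to row 1. P = [[2, 3]].
Insert 6: appended to row 1. P = [[2, 3, 6]].
Insert 1: 1 bumps 2 from row 1; 2 starts row 2. P = [[1, 3, 6], [2]].
Insert 4: 4 bumps 6 from row 1; 6 appends to row 2. P = [[1, 3, 4], [2, 6]].
Insert 5: appended to row 1. P = [[1, 3, 4, 5], [2, 6]].

So P = [[1, 3, 4, 5], [2, 6]].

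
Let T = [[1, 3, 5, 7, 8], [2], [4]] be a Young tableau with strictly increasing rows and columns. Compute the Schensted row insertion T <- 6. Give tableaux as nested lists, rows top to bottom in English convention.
In row 1, 6 replaces 7 (the leftmost entry greater than 6); 7 is bumped to row 2. 7 is appended to row 2. The new tableau is [[1, 3, 5, 6, 8], [2, 7], [4]].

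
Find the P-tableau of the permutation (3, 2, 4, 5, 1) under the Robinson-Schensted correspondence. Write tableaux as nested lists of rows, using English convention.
P = [[1, 4, 5], [2], [3]]

Insert 3: appended to row 1. P = [[3]].
Insert 2: 2 bumps 3 from row 1; 3 starts row 2. P = [[2], [3]].
Insert 4: appended to row 1. P = [[2, 4], [3]].
Insert 5: appended to row 1. P = [[2, 4, 5], [3]].
Insert 1: 1 bumps 2 from row 1; 2 bumps 3 from row 2; 3 starts row 3. P = [[1, 4, 5], [2], [3]].

So P = [[1, 4, 5], [2], [3]].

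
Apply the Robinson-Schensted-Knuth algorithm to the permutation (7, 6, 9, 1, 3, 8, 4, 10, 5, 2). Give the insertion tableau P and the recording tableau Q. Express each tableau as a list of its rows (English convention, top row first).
P = [[1, 2, 4, 5], [3, 8, 10], [6, 9], [7]], Q = [[1, 3, 6, 8], [2, 5, 9], [4, 7], [10]]

Insert each entry of the permutation into P by Schensted row insertion, recording in Q the position of each new cell.

Insert 7: appended to row 1. P = [[7]].
Insert 6: 6 bumps 7 from row 1; 7 starts row 2. P = [[6], [7]].
Insert 9: appended to row 1. P = [[6, 9], [7]].
Insert 1: 1 bumps 6 from row 1; 6 bumps 7 from row 2; 7 starts row 3. P = [[1, 9], [6], [7]].
Insert 3: 3 bumps 9 from row 1; 9 appends to row 2. P = [[1, 3], [6, 9], [7]].
Insert 8: appended to row 1. P = [[1, 3, 8], [6, 9], [7]].
Insert 4: 4 bumps 8 from row 1; 8 bumps 9 from row 2; 9 appends to row 3. P = [[1, 3, 4], [6, 8], [7, 9]].
Insert 10: appended to row 1. P = [[1, 3, 4, 10], [6, 8], [7, 9]].
Insert 5: 5 bumps 10 from row 1; 10 appends to row 2. P = [[1, 3, 4, 5], [6, 8, 10], [7, 9]].
Insert 2: 2 bumps 3 from row 1; 3 bumps 6 from row 2; 6 bumps 7 from row 3; 7 starts row 4. P = [[1, 2, 4, 5], [3, 8, 10], [6, 9], [7]].

So P = [[1, 2, 4, 5], [3, 8, 10], [6, 9], [7]], Q = [[1, 3, 6, 8], [2, 5, 9], [4, 7], [10]].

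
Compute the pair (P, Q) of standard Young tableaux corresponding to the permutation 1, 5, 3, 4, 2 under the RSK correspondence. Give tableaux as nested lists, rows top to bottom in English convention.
P = [[1, 2, 4], [3], [5]], Q = [[1, 2, 4], [3], [5]]

Insert each entry of the permutation into P by Schensted row insertion, recording in Q the position of each new cell.

Insert 1: appended to row 1. P = [[1]].
Insert 5: appended to row 1. P = [[1, 5]].
Insert 3: 3 bumps 5 from row 1; 5 starts row 2. P = [[1, 3], [5]].
Insert 4: appended to row 1. P = [[1, 3, 4], [5]].
Insert 2: 2 bumps 3 from row 1; 3 bumps 5 from row 2; 5 starts row 3. P = [[1, 2, 4], [3], [5]].

So P = [[1, 2, 4], [3], [5]], Q = [[1, 2, 4], [3], [5]].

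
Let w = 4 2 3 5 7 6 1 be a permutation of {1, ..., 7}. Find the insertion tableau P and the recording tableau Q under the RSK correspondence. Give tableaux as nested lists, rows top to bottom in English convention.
P = [[1, 3, 5, 6], [2, 7], [4]], Q = [[1, 3, 4, 5], [2, 6], [7]]

Insert each entry of the permutation into P by Schensted row insertion, recording in Q the position of each new cell.

Insert 4: appended to row 1. P = [[4]], Q = [[1]].
Insert 2: 2 bumps 4 from row 1; 4 starts row 2. P = [[2], [4]], Q = [[1], [2]].
Insert 3: appended to row 1. P = [[2, 3], [4]], Q = [[1, 3], [2]].
Insert 5: appended to row 1. P = [[2, 3, 5], [4]], Q = [[1, 3, 4], [2]].
Insert 7: appended to row 1. P = [[2, 3, 5, 7], [4]], Q = [[1, 3, 4, 5], [2]].
Insert 6: 6 bumps 7 from row 1; 7 appends to row 2. P = [[2, 3, 5, 6], [4, 7]], Q = [[1, 3, 4, 5], [2, 6]].
Insert 1: 1 bumps 2 from row 1; 2 bumps 4 from row 2; 4 starts row 3. P = [[1, 3, 5, 6], [2, 7], [4]], Q = [[1, 3, 4, 5], [2, 6], [7]].

So P = [[1, 3, 5, 6], [2, 7], [4]], Q = [[1, 3, 4, 5], [2, 6], [7]].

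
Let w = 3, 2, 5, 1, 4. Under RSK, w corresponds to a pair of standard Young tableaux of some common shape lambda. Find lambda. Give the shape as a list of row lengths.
[2, 2, 1]

Row-insert each entry into an empty tableau.

After inserting 3: P = [[3]].
After inserting 2: P = [[2], [3]].
After inserting 5: P = [[2, 5], [3]].
After inserting 1: P = [[1, 5], [2], [3]].
After inserting 4: P = [[1, 4], [2, 5], [3]].

The final insertion tableau P = [[1, 4], [2, 5], [3]] has shape [2, 2, 1].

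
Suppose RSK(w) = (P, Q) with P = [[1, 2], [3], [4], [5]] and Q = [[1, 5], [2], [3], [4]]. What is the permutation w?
Reverse the RSK construction: for i from n down to 1, find the cell of Q containing i, remove the entry at that cell from P, and reverse-bump it up through P; the value ejected from row 1 is w(i).

Step i=5: Q has 5 at row 1, column 2; remove that cell from P, ejecting 2. So w(5) = 2. P is now [[1], [3], [4], [5]].
Step i=4: Q has 4 at row 4, column 1; remove 5 from row 4 of P and reverse-bump: 5 enters row 3 and ejects 4; 4 enters row 2 and ejects 3; 3 enters row 1 and ejects 1. So w(4) = 1. P is now [[3], [4], [5]].
Step i=3: Q has 3 at row 3, column 1; remove 5 from row 3 of P and reverse-bump: 5 enters row 2 and ejects 4; 4 enters row 1 and ejects 3. So w(3) = 3. P is now [[4], [5]].
Step i=2: Q has 2 at row 2, column 1; remove 5 from row 2 of P and reverse-bump: 5 enters row 1 and ejects 4. So w(2) = 4. P is now [[5]].
Step i=1: Q has 1 at row 1, column 1; remove that cell from P, ejecting 5. So w(1) = 5. P is now [].

So w = 5 4 3 1 2.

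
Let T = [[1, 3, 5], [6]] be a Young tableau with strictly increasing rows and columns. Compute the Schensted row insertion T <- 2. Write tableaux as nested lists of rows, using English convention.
In row 1, 2 replaces 3 (the leftmost entry greater than 2); 3 is bumped to row 2. In row 2, 3 replaces 6 (the leftmost entry greater than 3); 6 is bumped to row 3. 6 starts a new row 3. The new tableau is [[1, 2, 5], [3], [6]].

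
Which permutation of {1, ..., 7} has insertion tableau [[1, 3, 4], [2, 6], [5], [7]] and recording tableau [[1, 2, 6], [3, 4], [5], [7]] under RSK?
5 7 2 6 3 4 1

Reverse the RSK construction: for i from n down to 1, find the cell of Q containing i, remove the entry at that cell from P, and reverse-bump it up through P; the value ejected from row 1 is w(i).

Step i=7: Q has 7 at row 4, column 1; remove 7 from row 4 of P and reverse-bump: 7 enters row 3 and ejects 5; 5 enters row 2 and ejects 2; 2 enters row 1 and ejects 1. So w(7) = 1. P is now [[2, 3, 4], [5, 6], [7]].
Step i=6: Q has 6 at row 1, column 3; remove that cell from P, ejecting 4. So w(6) = 4. P is now [[2, 3], [5, 6], [7]].
Step i=5: Q has 5 at row 3, column 1; remove 7 from row 3 of P and reverse-bump: 7 enters row 2 and ejects 6; 6 enters row 1 and ejects 3. So w(5) = 3. P is now [[2, 6], [5, 7]].
Step i=4: Q has 4 at row 2, column 2; remove 7 from row 2 of P and reverse-bump: 7 enters row 1 and ejects 6. So w(4) = 6. P is now [[2, 7], [5]].
Step i=3: Q has 3 at row 2, column 1; remove 5 from row 2 of P and reverse-bump: 5 enters row 1 and ejects 2. So w(3) = 2. P is now [[5, 7]].
Step i=2: Q has 2 at row 1, column 2; remove that cell from P, ejecting 7. So w(2) = 7. P is now [[5]].
Step i=1: Q has 1 at row 1, column 1; remove that cell from P, ejecting 5. So w(1) = 5. P is now [].

So w = 5 7 2 6 3 4 1.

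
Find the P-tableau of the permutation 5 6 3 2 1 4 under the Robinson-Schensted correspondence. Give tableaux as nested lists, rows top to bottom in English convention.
After inserting 5: P = [[5]].
After inserting 6: P = [[5, 6]].
After inserting 3: P = [[3, 6], [5]].
After inserting 2: P = [[2, 6], [3], [5]].
After inserting 1: P = [[1, 6], [2], [3], [5]].
After inserting 4: P = [[1, 4], [2, 6], [3], [5]].

So P = [[1, 4], [2, 6], [3], [5]].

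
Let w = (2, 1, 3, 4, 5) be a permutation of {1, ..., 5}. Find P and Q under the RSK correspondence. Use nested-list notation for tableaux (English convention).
P = [[1, 3, 4, 5], [2]], Q = [[1, 3, 4, 5], [2]]

Insert each entry of the permutation into P by Schensted row insertion, recording in Q the position of each new cell.

Insert 2: appended to row 1. P = [[2]], Q = [[1]].
Insert 1: 1 bumps 2 from row 1; 2 starts row 2. P = [[1], [2]], Q = [[1], [2]].
Insert 3: appended to row 1. P = [[1, 3], [2]], Q = [[1, 3], [2]].
Insert 4: appended to row 1. P = [[1, 3, 4], [2]], Q = [[1, 3, 4], [2]].
Insert 5: appended to row 1. P = [[1, 3, 4, 5], [2]], Q = [[1, 3, 4, 5], [2]].

So P = [[1, 3, 4, 5], [2]], Q = [[1, 3, 4, 5], [2]].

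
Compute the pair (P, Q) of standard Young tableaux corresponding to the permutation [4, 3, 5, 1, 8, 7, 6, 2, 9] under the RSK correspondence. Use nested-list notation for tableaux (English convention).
P = [[1, 2, 6, 9], [3, 5], [4, 7], [8]], Q = [[1, 3, 5, 9], [2, 6], [4, 7], [8]]

Insert each entry of the permutation into P by Schensted row insertion, recording in Q the position of each new cell.

Insert 4: appended to row 1. P = [[4]].
Insert 3: 3 bumps 4 from row 1; 4 starts row 2. P = [[3], [4]].
Insert 5: appended to row 1. P = [[3, 5], [4]].
Insert 1: 1 bumps 3 from row 1; 3 bumps 4 from row 2; 4 starts row 3. P = [[1, 5], [3], [4]].
Insert 8: appended to row 1. P = [[1, 5, 8], [3], [4]].
Insert 7: 7 bumps 8 from row 1; 8 appends to row 2. P = [[1, 5, 7], [3, 8], [4]].
Insert 6: 6 bumps 7 from row 1; 7 bumps 8 from row 2; 8 appends to row 3. P = [[1, 5, 6], [3, 7], [4, 8]].
Insert 2: 2 bumps 5 from row 1; 5 bumps 7 from row 2; 7 bumps 8 from row 3; 8 starts row 4. P = [[1, 2, 6], [3, 5], [4, 7], [8]].
Insert 9: appended to row 1. P = [[1, 2, 6, 9], [3, 5], [4, 7], [8]].

So P = [[1, 2, 6, 9], [3, 5], [4, 7], [8]], Q = [[1, 3, 5, 9], [2, 6], [4, 7], [8]].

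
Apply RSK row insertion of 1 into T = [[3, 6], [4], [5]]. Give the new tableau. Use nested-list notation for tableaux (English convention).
[[1, 6], [3], [4], [5]]

In row 1, 1 replaces 3 (the leftmost entry greater than 1); 3 is bumped to row 2. In row 2, 3 replaces 4 (the leftmost entry greater than 3); 4 is bumped to row 3. In row 3, 4 replaces 5 (the leftmost entry greater than 4); 5 is bumped to row 4. 5 starts a new row 4. The new tableau is [[1, 6], [3], [4], [5]].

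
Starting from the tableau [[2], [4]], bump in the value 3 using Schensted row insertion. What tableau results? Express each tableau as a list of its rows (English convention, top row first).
[[2, 3], [4]]

3 is larger than every entry of row 1, so it is appended to row 1. The new tableau is [[2, 3], [4]].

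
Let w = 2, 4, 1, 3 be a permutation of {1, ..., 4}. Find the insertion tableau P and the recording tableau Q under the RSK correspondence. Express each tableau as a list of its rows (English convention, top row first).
Insert each entry of the permutation into P by Schensted row insertion, recording in Q the position of each new cell.

After inserting 2: P = [[2]].
After inserting 4: P = [[2, 4]].
After inserting 1: P = [[1, 4], [2]].
After inserting 3: P = [[1, 3], [2, 4]].

So P = [[1, 3], [2, 4]], Q = [[1, 2], [3, 4]].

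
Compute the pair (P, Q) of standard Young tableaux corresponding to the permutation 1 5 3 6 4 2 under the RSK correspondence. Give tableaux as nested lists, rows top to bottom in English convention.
Insert each entry of the permutation into P by Schensted row insertion, recording in Q the position of each new cell.

Insert 1: appended to row 1. P = [[1]].
Insert 5: appended to row 1. P = [[1, 5]].
Insert 3: 3 bumps 5 from row 1; 5 starts row 2. P = [[1, 3], [5]].
Insert 6: appended to row 1. P = [[1, 3, 6], [5]].
Insert 4: 4 bumps 6 from row 1; 6 appends to row 2. P = [[1, 3, 4], [5, 6]].
Insert 2: 2 bumps 3 from row 1; 3 bumps 5 from row 2; 5 starts row 3. P = [[1, 2, 4], [3, 6], [5]].

So P = [[1, 2, 4], [3, 6], [5]], Q = [[1, 2, 4], [3, 5], [6]].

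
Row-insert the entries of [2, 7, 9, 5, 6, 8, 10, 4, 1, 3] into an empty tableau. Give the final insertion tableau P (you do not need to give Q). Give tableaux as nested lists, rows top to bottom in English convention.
P = [[1, 3, 6, 8, 10], [2, 4], [5, 9], [7]]

Insert 2: appended to row 1. P = [[2]].
Insert 7: appended to row 1. P = [[2, 7]].
Insert 9: appended to row 1. P = [[2, 7, 9]].
Insert 5: 5 bumps 7 from row 1; 7 starts row 2. P = [[2, 5, 9], [7]].
Insert 6: 6 bumps 9 from row 1; 9 appends to row 2. P = [[2, 5, 6], [7, 9]].
Insert 8: appended to row 1. P = [[2, 5, 6, 8], [7, 9]].
Insert 10: appended to row 1. P = [[2, 5, 6, 8, 10], [7, 9]].
Insert 4: 4 bumps 5 from row 1; 5 bumps 7 from row 2; 7 starts row 3. P = [[2, 4, 6, 8, 10], [5, 9], [7]].
Insert 1: 1 bumps 2 from row 1; 2 bumps 5 from row 2; 5 bumps 7 from row 3; 7 starts row 4. P = [[1, 4, 6, 8, 10], [2, 9], [5], [7]].
Insert 3: 3 bumps 4 from row 1; 4 bumps 9 from row 2; 9 appends to row 3. P = [[1, 3, 6, 8, 10], [2, 4], [5, 9], [7]].

So P = [[1, 3, 6, 8, 10], [2, 4], [5, 9], [7]].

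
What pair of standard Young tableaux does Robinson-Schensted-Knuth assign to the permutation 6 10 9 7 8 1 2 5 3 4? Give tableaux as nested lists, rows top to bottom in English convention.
Insert each entry of the permutation into P by Schensted row insertion, recording in Q the position of each new cell.

Insert 6: appended to row 1. P = [[6]].
Insert 10: appended to row 1. P = [[6, 10]].
Insert 9: 9 bumps 10 from row 1; 10 starts row 2. P = [[6, 9], [10]].
Insert 7: 7 bumps 9 from row 1; 9 bumps 10 from row 2; 10 starts row 3. P = [[6, 7], [9], [10]].
Insert 8: appended to row 1. P = [[6, 7, 8], [9], [10]].
Insert 1: 1 bumps 6 from row 1; 6 bumps 9 from row 2; 9 bumps 10 from row 3; 10 starts row 4. P = [[1, 7, 8], [6], [9], [10]].
Insert 2: 2 bumps 7 from row 1; 7 appends to row 2. P = [[1, 2, 8], [6, 7], [9], [10]].
Insert 5: 5 bumps 8 from row 1; 8 appends to row 2. P = [[1, 2, 5], [6, 7, 8], [9], [10]].
Insert 3: 3 bumps 5 from row 1; 5 bumps 6 from row 2; 6 bumps 9 from row 3; 9 bumps 10 from row 4; 10 starts row 5. P = [[1, 2, 3], [5, 7, 8], [6], [9], [10]].
Insert 4: appended to row 1. P = [[1, 2, 3, 4], [5, 7, 8], [6], [9], [10]].

So P = [[1, 2, 3, 4], [5, 7, 8], [6], [9], [10]], Q = [[1, 2, 5, 10], [3, 7, 8], [4], [6], [9]].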